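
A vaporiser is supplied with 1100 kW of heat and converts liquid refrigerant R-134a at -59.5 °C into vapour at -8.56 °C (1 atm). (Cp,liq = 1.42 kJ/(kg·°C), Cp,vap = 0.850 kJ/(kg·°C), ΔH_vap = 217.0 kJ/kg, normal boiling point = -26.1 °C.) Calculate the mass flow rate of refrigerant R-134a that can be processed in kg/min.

Δh = 1.42×(-26.1−-59.5) + 217.0 + 0.850×(-8.56−-26.1) = 279.34 kJ/kg
Q = 1100 kW = 1100 kJ/s = 66000 kJ/min
ṁ = Q/Δh = 66000 / 279.34 = 236.27 kg/min

ṁ = 236 kg/min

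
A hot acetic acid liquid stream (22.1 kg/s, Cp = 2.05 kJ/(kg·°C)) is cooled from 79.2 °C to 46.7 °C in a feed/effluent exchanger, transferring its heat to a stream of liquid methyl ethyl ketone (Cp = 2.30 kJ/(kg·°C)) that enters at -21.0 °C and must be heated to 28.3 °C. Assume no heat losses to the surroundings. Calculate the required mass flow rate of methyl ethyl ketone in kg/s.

ṁ_c = 13.0 kg/s

Heat released by hot stream: Q = 22.1 × 2.05 × (79.2 − 46.7) = 1472.4 kJ/s
Energy balance on cold side (adiabatic exchanger): Q = ṁ_c·Cp_c·(T_c,out − T_c,in)
ṁ_c = 1472.4 / [2.30 × (28.3 − -21.0)] = 12.985 kg/s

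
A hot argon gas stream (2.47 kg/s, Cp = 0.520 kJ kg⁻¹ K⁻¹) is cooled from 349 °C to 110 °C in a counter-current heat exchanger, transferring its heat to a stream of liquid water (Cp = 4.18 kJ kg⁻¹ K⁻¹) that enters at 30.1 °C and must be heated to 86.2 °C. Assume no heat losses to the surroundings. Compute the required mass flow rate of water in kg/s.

Heat released by hot stream: Q = 2.47 × 0.520 × (349 − 110) = 306.97 kJ/s
Energy balance on cold side (adiabatic exchanger): Q = ṁ_c·Cp_c·(T_c,out − T_c,in)
ṁ_c = 306.97 / [4.18 × (86.2 − 30.1)] = 1.3091 kg/s

ṁ_c = 1.31 kg/s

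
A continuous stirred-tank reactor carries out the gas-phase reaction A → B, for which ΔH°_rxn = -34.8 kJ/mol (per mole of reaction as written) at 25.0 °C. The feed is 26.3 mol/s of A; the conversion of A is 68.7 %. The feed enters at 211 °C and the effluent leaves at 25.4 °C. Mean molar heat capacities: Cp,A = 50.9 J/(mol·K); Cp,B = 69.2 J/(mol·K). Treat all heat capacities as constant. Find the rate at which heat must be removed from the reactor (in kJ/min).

Extent of reaction ξ = 0.687 × 26.3 = 18.068 mol/s
Reaction term: ξ·ΔH°_rxn = 18.068 × -34.8 = -628.77 kJ/s
Sensible, feed 211→25 °C: -248.99 kJ/s
Outlet flows (mol/s): A 8.2319, B 18.068
Sensible, products 25→25.4 °C: 0.66773 kJ/s
Q = ΔH = -877.09 kJ/s = -877.09 kW
Heat removed = 52626 kJ/min

Q_out = 52600 kJ/min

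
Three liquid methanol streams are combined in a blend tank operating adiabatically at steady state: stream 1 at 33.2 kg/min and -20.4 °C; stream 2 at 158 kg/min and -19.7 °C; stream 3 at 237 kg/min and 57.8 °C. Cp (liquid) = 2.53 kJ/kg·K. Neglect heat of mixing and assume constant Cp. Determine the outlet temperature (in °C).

T_out = 23.1 °C

Energy balance with Q = 0: Σ ṁᵢCp,ᵢ(T_out − Tᵢ) = 0
T_out = Σ ṁᵢCp,ᵢTᵢ / Σ ṁᵢCp,ᵢ
      = 25069 / 1083.3 = 23.14 °C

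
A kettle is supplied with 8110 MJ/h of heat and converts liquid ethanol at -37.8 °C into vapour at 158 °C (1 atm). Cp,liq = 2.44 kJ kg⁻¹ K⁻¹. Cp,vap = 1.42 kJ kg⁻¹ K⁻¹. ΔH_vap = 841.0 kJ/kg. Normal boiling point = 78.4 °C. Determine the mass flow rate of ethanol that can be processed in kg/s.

Δh = 2.44×(78.4−-37.8) + 841.0 + 1.42×(158−78.4) = 1237.6 kJ/kg
Q = 8110 MJ/h = 2252.8 kJ/s = 2252.8 kJ/s
ṁ = Q/Δh = 2252.8 / 1237.6 = 1.8203 kg/s

ṁ = 1.82 kg/s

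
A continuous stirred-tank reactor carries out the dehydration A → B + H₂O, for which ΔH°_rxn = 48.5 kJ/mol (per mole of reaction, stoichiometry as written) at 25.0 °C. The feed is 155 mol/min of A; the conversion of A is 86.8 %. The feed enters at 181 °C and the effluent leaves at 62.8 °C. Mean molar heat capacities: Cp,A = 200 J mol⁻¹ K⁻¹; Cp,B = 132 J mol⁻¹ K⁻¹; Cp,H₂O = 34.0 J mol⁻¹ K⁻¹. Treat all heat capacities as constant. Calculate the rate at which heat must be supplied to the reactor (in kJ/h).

Q_in = 161000 kJ/h

Extent of reaction ξ = 0.868 × 155 = 134.54 mol/min
Reaction term: ξ·ΔH°_rxn = 134.54 × 48.5 = 6525.2 kJ/min
Sensible, feed 181→25 °C: -4836 kJ/min
Outlet flows (mol/min): A 20.46, B 134.54, H₂O 134.54
Sensible, products 25→62.8 °C: 998.89 kJ/min
Q = ΔH = 2688.1 kJ/min = 44.801 kW
Heat supplied = 161280 kJ/h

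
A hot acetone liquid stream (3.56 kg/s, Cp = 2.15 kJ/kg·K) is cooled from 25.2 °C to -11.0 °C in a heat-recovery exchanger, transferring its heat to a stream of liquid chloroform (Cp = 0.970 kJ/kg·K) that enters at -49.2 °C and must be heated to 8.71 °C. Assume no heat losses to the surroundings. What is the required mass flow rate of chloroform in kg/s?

Heat released by hot stream: Q = 3.56 × 2.15 × (25.2 − -11.0) = 277.07 kJ/s
Energy balance on cold side (adiabatic exchanger): Q = ṁ_c·Cp_c·(T_c,out − T_c,in)
ṁ_c = 277.07 / [0.970 × (8.71 − -49.2)] = 4.9326 kg/s

ṁ_c = 4.93 kg/s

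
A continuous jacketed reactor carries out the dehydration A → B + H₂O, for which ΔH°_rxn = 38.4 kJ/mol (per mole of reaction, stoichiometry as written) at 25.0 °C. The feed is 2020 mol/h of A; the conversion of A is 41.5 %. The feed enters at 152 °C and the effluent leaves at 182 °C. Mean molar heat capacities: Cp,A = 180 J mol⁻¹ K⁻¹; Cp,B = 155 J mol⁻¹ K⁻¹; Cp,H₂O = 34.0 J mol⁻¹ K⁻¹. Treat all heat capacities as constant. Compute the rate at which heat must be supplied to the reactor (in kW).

Extent of reaction ξ = 0.415 × 2020 = 838.3 mol/h
Reaction term: ξ·ΔH°_rxn = 838.3 × 38.4 = 32191 kJ/h
Sensible, feed 152→25 °C: -46177 kJ/h
Outlet flows (mol/h): A 1181.7, B 838.3, H₂O 838.3
Sensible, products 25→182 °C: 58270 kJ/h
Q = ΔH = 44283 kJ/h = 12.301 kW
Heat supplied = 12.301 kW

Q_in = 12.3 kW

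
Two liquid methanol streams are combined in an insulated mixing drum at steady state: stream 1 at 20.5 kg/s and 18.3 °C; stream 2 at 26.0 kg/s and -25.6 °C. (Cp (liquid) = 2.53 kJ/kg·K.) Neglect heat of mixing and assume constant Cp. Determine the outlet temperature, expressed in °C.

T_out = -6.25 °C

Adiabatic, steady state ⇒ Σ ṁᵢCp,ᵢ(T_out − Tᵢ) = 0
Σ ṁᵢCp,ᵢTᵢ = 20.5×2.53×18.3 + 26.0×2.53×-25.6 = -734.84
Σ ṁᵢCp,ᵢ = 20.5×2.53 + 26.0×2.53 = 117.64
T_out = -734.84 / 117.64 = -6.2462 °C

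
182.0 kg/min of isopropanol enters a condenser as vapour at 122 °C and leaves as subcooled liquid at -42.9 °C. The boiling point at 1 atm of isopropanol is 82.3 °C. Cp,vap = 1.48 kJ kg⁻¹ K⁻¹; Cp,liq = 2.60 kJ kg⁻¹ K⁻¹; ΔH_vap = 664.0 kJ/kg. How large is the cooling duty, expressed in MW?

vapour 122→82.3 °C: -58.756 kJ/kg
condensation at 82.3 °C: -664 kJ/kg
liquid 82.3→-42.9 °C: -325.52 kJ/kg
Δh = -58.756 + -664 + -325.52 = -1048.3 kJ/kg
Q = ṁ·Δh = 182.0 kg/min × -1048.3 kJ/kg = -190790 kJ/min
|Q| = 3179.8 kW = 3.1798 MW

Q_c = 3.18 MW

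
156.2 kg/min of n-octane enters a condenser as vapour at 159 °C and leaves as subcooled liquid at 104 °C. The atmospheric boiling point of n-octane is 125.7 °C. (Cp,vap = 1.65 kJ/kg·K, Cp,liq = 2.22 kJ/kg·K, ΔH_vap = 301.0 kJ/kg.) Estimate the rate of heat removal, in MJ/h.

vapour 159→125.7 °C: -54.945 kJ/kg
condensation at 125.7 °C: -301 kJ/kg
liquid 125.7→104 °C: -48.174 kJ/kg
Δh = -54.945 + -301 + -48.174 = -404.12 kJ/kg
Q = ṁ·Δh = 156.2 kg/min × -404.12 kJ/kg = -63123 kJ/min
|Q| = 1052.1 kW = 3787.4 MJ/h

Q_c = 3790 MJ/h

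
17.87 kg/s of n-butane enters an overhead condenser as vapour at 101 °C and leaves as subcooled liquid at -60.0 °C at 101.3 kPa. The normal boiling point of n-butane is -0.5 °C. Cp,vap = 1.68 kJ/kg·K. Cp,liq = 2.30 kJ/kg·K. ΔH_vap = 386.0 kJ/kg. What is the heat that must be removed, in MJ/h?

vapour 101→-0.5 °C: -170.52 kJ/kg
condensation at -0.5 °C: -386 kJ/kg
liquid -0.5→-60.0 °C: -136.85 kJ/kg
Δh = -170.52 + -386 + -136.85 = -693.37 kJ/kg
Q = ṁ·Δh = 17.87 kg/s × -693.37 kJ/kg = -12391 kJ/s
|Q| = 12391 kW = 44606 MJ/h

Q_c = 44600 MJ/h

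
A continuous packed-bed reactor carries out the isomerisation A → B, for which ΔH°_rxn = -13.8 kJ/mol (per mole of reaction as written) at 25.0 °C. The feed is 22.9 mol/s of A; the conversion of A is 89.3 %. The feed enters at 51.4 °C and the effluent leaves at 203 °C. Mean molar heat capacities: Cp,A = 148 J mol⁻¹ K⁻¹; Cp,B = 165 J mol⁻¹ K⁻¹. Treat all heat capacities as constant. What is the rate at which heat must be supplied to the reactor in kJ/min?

Extent of reaction ξ = 0.893 × 22.9 = 20.45 mol/s
Reaction term: ξ·ΔH°_rxn = 20.45 × -13.8 = -282.21 kJ/s
Sensible, feed 51.4→25 °C: -89.475 kJ/s
Outlet flows (mol/s): A 2.4503, B 20.45
Sensible, products 25→203 °C: 665.16 kJ/s
Q = ΔH = 293.48 kJ/s = 293.48 kW
Heat supplied = 17609 kJ/min

Q_in = 17600 kJ/min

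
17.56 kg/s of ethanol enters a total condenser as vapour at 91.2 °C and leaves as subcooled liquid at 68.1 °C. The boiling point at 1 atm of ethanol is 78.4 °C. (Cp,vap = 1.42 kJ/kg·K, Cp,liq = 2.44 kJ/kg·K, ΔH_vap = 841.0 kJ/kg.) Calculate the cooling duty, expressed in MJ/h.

vapour 91.2→78.4 °C: -18.176 kJ/kg
condensation at 78.4 °C: -841 kJ/kg
liquid 78.4→68.1 °C: -25.132 kJ/kg
Δh = -18.176 + -841 + -25.132 = -884.31 kJ/kg
Q = ṁ·Δh = 17.56 kg/s × -884.31 kJ/kg = -15528 kJ/s
|Q| = 15528 kW = 55902 MJ/h

Q_c = 55900 MJ/h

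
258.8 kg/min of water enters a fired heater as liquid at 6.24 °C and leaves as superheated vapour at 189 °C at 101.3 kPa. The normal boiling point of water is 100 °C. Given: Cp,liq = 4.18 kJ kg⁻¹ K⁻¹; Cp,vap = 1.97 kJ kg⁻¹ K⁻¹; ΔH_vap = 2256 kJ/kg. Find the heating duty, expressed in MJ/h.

liquid 6.24→100 °C: 391.92 kJ/kg
vaporisation at 100 °C: 2256 kJ/kg
vapour 100→189 °C: 175.33 kJ/kg
Δh = 391.92 + 2256 + 175.33 = 2823.2 kJ/kg
Q = ṁ·Δh = 258.8 kg/min × 2823.2 kJ/kg = 730660 kJ/min
|Q| = 12178 kW = 43839 MJ/h

Q = 43800 MJ/h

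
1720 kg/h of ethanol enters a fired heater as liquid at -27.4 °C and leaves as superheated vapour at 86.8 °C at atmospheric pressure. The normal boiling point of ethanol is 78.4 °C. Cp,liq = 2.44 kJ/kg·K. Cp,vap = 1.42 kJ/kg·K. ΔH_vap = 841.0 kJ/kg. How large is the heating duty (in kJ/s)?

Q = 531 kJ/s

liquid -27.4→78.4 °C: 258.15 kJ/kg
vaporisation at 78.4 °C: 841 kJ/kg
vapour 78.4→86.8 °C: 11.928 kJ/kg
Δh = 258.15 + 841 + 11.928 = 1111.1 kJ/kg
Q = ṁ·Δh = 1720 kg/h × 1111.1 kJ/kg = 1.9111e+06 kJ/h
|Q| = 530.85 kW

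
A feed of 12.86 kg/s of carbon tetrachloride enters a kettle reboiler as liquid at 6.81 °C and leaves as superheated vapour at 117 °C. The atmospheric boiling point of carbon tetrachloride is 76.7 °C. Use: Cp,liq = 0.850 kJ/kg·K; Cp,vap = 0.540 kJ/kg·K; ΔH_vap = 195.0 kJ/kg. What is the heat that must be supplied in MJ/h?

Q = 12800 MJ/h

liquid 6.81→76.7 °C: 59.407 kJ/kg
vaporisation at 76.7 °C: 195 kJ/kg
vapour 76.7→117 °C: 21.762 kJ/kg
Δh = 59.407 + 195 + 21.762 = 276.17 kJ/kg
Q = ṁ·Δh = 12.86 kg/s × 276.17 kJ/kg = 3551.5 kJ/s
|Q| = 3551.5 kW = 12785 MJ/h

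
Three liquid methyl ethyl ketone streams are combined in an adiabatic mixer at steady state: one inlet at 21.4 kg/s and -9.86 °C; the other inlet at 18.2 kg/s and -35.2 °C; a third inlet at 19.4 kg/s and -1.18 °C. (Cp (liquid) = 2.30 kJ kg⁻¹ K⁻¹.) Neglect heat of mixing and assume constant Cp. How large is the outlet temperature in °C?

T_out = -14.8 °C

Energy balance with Q = 0: Σ ṁᵢCp,ᵢ(T_out − Tᵢ) = 0
T_out = Σ ṁᵢCp,ᵢTᵢ / Σ ṁᵢCp,ᵢ
      = -2011.4 / 135.7 = -14.823 °C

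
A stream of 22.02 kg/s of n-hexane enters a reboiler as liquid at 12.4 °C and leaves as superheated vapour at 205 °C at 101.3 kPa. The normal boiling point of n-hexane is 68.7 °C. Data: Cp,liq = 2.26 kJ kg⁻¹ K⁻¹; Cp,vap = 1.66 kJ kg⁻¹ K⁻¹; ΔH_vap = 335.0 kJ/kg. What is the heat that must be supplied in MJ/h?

Q = 54600 MJ/h

liquid 12.4→68.7 °C: 127.24 kJ/kg
vaporisation at 68.7 °C: 335 kJ/kg
vapour 68.7→205 °C: 226.26 kJ/kg
Δh = 127.24 + 335 + 226.26 = 688.5 kJ/kg
Q = ṁ·Δh = 22.02 kg/s × 688.5 kJ/kg = 15161 kJ/s
|Q| = 15161 kW = 54578 MJ/h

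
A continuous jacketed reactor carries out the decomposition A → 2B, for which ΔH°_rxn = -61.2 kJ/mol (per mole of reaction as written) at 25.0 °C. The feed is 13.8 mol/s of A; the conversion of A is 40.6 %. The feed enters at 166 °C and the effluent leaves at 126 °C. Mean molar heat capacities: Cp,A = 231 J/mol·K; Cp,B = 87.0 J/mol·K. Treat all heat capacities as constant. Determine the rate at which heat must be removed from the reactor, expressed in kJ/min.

Q_out = 30200 kJ/min

Extent of reaction ξ = 0.406 × 13.8 = 5.6028 mol/s
Reaction term: ξ·ΔH°_rxn = 5.6028 × -61.2 = -342.89 kJ/s
Sensible, feed 166→25 °C: -449.48 kJ/s
Outlet flows (mol/s): A 8.1972, B 11.206
Sensible, products 25→126 °C: 289.71 kJ/s
Q = ΔH = -502.66 kJ/s = -502.66 kW
Heat removed = 30160 kJ/min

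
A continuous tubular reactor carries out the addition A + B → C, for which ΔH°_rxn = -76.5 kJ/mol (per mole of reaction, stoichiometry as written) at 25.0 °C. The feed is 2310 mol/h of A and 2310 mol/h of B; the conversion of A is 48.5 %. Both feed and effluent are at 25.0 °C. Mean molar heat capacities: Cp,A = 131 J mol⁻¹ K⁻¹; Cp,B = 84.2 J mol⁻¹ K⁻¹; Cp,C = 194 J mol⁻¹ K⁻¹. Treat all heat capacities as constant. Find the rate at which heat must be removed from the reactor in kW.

Extent of reaction ξ = 0.485 × 2310 = 1120.3 mol/h
Reaction term: ξ·ΔH°_rxn = 1120.3 × -76.5 = -85707 kJ/h
Q = ΔH = -85707 kJ/h = -23.807 kW
Heat removed = 23.807 kW

Q_out = 23.8 kW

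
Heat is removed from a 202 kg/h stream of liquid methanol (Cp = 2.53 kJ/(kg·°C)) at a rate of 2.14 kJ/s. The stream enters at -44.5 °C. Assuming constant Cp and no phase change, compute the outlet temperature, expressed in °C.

T_out = -59.6 °C

Q = 2.14 kJ/s = 7704 kJ/h
ΔT = Q/(ṁ·Cp) = 7704/(202×2.53) = 15.075 K
T_out = -44.5 − 15.075 = -59.575 °C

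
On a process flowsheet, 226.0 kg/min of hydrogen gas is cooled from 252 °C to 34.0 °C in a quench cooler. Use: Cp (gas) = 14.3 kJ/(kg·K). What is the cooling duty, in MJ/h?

Q_c = 42300 MJ/h

Q = ṁ·Cp·ΔT = 226.0 × 14.3 × (34.0 − 252) = -704530 kJ/min
Converting: 704530 / 60 s = 11742 kW
Cooling duty = 42272 MJ/h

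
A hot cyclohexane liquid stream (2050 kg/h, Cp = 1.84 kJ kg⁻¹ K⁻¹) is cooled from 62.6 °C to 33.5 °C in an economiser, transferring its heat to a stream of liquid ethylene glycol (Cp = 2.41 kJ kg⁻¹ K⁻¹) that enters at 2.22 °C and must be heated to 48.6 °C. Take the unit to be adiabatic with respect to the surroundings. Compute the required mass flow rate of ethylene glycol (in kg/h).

ṁ_c = 982 kg/h

Heat released by hot stream: Q = 2050 × 1.84 × (62.6 − 33.5) = 109770 kJ/h
Energy balance on cold side (adiabatic exchanger): Q = ṁ_c·Cp_c·(T_c,out − T_c,in)
ṁ_c = 109770 / [2.41 × (48.6 − 2.22)] = 982.01 kg/h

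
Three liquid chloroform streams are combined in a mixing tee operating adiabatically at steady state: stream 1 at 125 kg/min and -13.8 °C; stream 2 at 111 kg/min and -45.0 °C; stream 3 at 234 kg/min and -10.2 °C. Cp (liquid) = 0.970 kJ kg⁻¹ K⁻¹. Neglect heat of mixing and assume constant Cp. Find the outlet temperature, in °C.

T_out = -19.4 °C

Energy balance with Q = 0: Σ ṁᵢCp,ᵢ(T_out − Tᵢ) = 0
Σ ṁᵢCp,ᵢTᵢ = 125×0.970×-13.8 + 111×0.970×-45.0 + 234×0.970×-10.2 = -8833.6
Σ ṁᵢCp,ᵢ = 125×0.970 + 111×0.970 + 234×0.970 = 455.9
T_out = -8833.6 / 455.9 = -19.376 °C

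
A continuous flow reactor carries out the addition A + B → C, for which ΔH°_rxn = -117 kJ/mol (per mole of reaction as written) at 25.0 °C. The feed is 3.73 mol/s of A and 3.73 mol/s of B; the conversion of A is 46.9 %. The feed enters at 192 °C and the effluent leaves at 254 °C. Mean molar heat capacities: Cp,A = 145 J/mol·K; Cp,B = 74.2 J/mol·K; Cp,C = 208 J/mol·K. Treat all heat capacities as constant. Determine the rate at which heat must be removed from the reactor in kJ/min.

Extent of reaction ξ = 0.469 × 3.73 = 1.7494 mol/s
Reaction term: ξ·ΔH°_rxn = 1.7494 × -117 = -204.68 kJ/s
Sensible, feed 192→25 °C: -136.54 kJ/s
Outlet flows (mol/s): A 1.9806, B 1.9806, C 1.7494
Sensible, products 25→254 °C: 182.75 kJ/s
Q = ΔH = -158.47 kJ/s = -158.47 kW
Heat removed = 9508.3 kJ/min

Q_out = 9510 kJ/min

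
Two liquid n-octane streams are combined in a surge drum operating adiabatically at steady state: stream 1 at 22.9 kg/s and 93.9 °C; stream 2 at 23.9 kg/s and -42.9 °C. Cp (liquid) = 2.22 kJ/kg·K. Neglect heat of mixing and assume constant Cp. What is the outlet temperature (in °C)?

Adiabatic, steady state ⇒ Σ ṁᵢCp,ᵢ(T_out − Tᵢ) = 0
Σ ṁᵢCp,ᵢTᵢ = 22.9×2.22×93.9 + 23.9×2.22×-42.9 = 2497.5
Σ ṁᵢCp,ᵢ = 22.9×2.22 + 23.9×2.22 = 103.9
T_out = 2497.5 / 103.9 = 24.038 °C

T_out = 24.0 °C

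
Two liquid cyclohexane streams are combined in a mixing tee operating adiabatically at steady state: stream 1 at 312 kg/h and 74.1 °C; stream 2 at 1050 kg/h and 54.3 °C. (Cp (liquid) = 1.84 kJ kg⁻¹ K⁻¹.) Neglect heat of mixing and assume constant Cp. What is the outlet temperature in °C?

T_out = 58.8 °C

Adiabatic, steady state ⇒ Σ ṁᵢCp,ᵢ(T_out − Tᵢ) = 0
Σ ṁᵢCp,ᵢTᵢ = 312×1.84×74.1 + 1050×1.84×54.3 = 147450
Σ ṁᵢCp,ᵢ = 312×1.84 + 1050×1.84 = 2506.1
T_out = 147450 / 2506.1 = 58.836 °C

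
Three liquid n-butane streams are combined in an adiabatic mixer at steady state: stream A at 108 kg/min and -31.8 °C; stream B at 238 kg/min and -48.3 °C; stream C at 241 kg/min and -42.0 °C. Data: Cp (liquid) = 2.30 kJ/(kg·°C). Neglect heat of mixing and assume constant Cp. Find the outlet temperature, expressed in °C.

Adiabatic, steady state ⇒ Σ ṁᵢCp,ᵢ(T_out − Tᵢ) = 0
T_out = Σ ṁᵢCp,ᵢTᵢ / Σ ṁᵢCp,ᵢ
      = -57619 / 1350.1 = -42.678 °C

T_out = -42.7 °C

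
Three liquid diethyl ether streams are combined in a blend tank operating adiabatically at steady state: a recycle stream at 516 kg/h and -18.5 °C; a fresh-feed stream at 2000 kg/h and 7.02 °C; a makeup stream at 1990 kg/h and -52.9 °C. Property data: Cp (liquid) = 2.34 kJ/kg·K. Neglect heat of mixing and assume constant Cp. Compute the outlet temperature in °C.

Energy balance with Q = 0: Σ ṁᵢCp,ᵢ(T_out − Tᵢ) = 0
Σ ṁᵢCp,ᵢTᵢ = 516×2.34×-18.5 + 2000×2.34×7.02 + 1990×2.34×-52.9 = -235820
Σ ṁᵢCp,ᵢ = 516×2.34 + 2000×2.34 + 1990×2.34 = 10544
T_out = -235820 / 10544 = -22.365 °C

T_out = -22.4 °C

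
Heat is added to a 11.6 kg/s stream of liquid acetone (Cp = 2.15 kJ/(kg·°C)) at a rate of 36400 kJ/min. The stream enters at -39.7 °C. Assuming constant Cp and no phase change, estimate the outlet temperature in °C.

T_out = -15.4 °C

Q = 36400 kJ/min = 606.67 kJ/s
ΔT = Q/(ṁ·Cp) = 606.67/(11.6×2.15) = 24.325 K
T_out = -39.7 + 24.325 = -15.375 °C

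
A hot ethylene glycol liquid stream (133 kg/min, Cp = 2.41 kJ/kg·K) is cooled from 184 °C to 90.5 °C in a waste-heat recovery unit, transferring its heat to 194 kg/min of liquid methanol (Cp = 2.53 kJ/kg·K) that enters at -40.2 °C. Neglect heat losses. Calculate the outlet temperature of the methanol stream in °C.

T_c,out = 20.9 °C

Heat released by hot stream: Q = 133 × 2.41 × (184 − 90.5) = 29970 kJ/min
Energy balance on cold side (adiabatic exchanger): Q = ṁ_c·Cp_c·(T_c,out − T_c,in)
T_c,out = -40.2 + 29970/(194 × 2.53) = 20.86 °C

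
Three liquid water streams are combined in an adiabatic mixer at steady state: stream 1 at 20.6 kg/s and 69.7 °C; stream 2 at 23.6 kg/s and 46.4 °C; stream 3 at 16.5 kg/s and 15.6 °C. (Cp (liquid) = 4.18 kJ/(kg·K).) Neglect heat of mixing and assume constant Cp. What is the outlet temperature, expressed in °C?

T_out = 45.9 °C

Adiabatic, steady state ⇒ Σ ṁᵢCp,ᵢ(T_out − Tᵢ) = 0
Σ ṁᵢCp,ᵢTᵢ = 20.6×4.18×69.7 + 23.6×4.18×46.4 + 16.5×4.18×15.6 = 11655
Σ ṁᵢCp,ᵢ = 20.6×4.18 + 23.6×4.18 + 16.5×4.18 = 253.73
T_out = 11655 / 253.73 = 45.935 °C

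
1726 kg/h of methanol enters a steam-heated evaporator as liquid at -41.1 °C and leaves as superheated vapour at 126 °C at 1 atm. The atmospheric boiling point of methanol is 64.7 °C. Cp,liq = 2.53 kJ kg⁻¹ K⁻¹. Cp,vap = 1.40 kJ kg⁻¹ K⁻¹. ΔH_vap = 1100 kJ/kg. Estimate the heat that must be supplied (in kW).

liquid -41.1→64.7 °C: 267.67 kJ/kg
vaporisation at 64.7 °C: 1100 kJ/kg
vapour 64.7→126 °C: 85.82 kJ/kg
Δh = 267.67 + 1100 + 85.82 = 1453.5 kJ/kg
Q = ṁ·Δh = 1726 kg/h × 1453.5 kJ/kg = 2.5087e+06 kJ/h
|Q| = 696.87 kW

Q = 697 kW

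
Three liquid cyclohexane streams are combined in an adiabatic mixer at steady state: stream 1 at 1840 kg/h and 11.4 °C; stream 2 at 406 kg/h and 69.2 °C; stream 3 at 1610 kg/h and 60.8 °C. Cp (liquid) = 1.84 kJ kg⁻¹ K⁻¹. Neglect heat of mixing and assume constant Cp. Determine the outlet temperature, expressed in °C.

No heat crosses the boundary, so H_out = H_in.
Σ ṁᵢCp,ᵢTᵢ = 1840×1.84×11.4 + 406×1.84×69.2 + 1610×1.84×60.8 = 270400
Σ ṁᵢCp,ᵢ = 1840×1.84 + 406×1.84 + 1610×1.84 = 7095
T_out = 270400 / 7095 = 38.112 °C

T_out = 38.1 °C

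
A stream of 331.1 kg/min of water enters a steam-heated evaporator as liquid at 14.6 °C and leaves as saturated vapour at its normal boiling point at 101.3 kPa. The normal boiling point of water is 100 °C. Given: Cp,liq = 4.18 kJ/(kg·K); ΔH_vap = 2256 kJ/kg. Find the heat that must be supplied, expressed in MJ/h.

Q = 51900 MJ/h

liquid 14.6→100 °C: 356.97 kJ/kg
vaporisation at 100 °C: 2256 kJ/kg
Δh = 356.97 + 2256 = 2613 kJ/kg
Q = ṁ·Δh = 331.1 kg/min × 2613 kJ/kg = 865160 kJ/min
|Q| = 14419 kW = 51909 MJ/h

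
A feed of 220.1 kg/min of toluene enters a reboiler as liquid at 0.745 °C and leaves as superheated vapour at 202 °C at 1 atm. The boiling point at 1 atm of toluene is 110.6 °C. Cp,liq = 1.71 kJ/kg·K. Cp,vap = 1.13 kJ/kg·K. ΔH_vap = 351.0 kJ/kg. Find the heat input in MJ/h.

Q = 8480 MJ/h

liquid 0.745→110.6 °C: 187.85 kJ/kg
vaporisation at 110.6 °C: 351 kJ/kg
vapour 110.6→202 °C: 103.28 kJ/kg
Δh = 187.85 + 351 + 103.28 = 642.13 kJ/kg
Q = ṁ·Δh = 220.1 kg/min × 642.13 kJ/kg = 141330 kJ/min
|Q| = 2355.6 kW = 8480 MJ/h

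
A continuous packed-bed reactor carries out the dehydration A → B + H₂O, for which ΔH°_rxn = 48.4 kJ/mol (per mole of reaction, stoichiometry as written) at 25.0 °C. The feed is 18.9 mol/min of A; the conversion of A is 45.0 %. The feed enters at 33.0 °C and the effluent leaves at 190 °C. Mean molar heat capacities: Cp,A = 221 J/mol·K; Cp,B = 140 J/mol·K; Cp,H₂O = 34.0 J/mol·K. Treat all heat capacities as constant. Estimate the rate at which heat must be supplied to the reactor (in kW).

Extent of reaction ξ = 0.450 × 18.9 = 8.505 mol/min
Reaction term: ξ·ΔH°_rxn = 8.505 × 48.4 = 411.64 kJ/min
Sensible, feed 33.0→25 °C: -33.415 kJ/min
Outlet flows (mol/min): A 10.395, B 8.505, H₂O 8.505
Sensible, products 25→190 °C: 623.23 kJ/min
Q = ΔH = 1001.5 kJ/min = 16.691 kW
Heat supplied = 16.691 kW

Q_in = 16.7 kW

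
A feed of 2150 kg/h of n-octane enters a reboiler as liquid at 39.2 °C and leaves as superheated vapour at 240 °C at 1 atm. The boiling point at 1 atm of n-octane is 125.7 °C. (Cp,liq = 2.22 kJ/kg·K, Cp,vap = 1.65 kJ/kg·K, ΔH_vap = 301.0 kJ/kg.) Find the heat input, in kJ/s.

liquid 39.2→125.7 °C: 192.03 kJ/kg
vaporisation at 125.7 °C: 301 kJ/kg
vapour 125.7→240 °C: 188.59 kJ/kg
Δh = 192.03 + 301 + 188.59 = 681.62 kJ/kg
Q = ṁ·Δh = 2150 kg/h × 681.62 kJ/kg = 1.4655e+06 kJ/h
|Q| = 407.08 kW

Q = 407 kJ/s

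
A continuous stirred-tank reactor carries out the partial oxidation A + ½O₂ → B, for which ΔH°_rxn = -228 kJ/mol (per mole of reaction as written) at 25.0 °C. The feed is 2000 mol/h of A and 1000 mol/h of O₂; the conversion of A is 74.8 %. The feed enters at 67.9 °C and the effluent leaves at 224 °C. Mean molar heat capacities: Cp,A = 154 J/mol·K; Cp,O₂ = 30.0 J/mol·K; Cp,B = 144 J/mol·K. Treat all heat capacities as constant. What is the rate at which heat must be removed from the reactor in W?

Extent of reaction ξ = 0.748 × 2000 = 1496 mol/h
Reaction term: ξ·ΔH°_rxn = 1496 × -228 = -341090 kJ/h
Sensible, feed 67.9→25 °C: -14500 kJ/h
Outlet flows (mol/h): A 504, O₂ 252, B 1496
Sensible, products 25→224 °C: 59819 kJ/h
Q = ΔH = -295770 kJ/h = -82.158 kW
Heat removed = 82158 W

Q_out = 82200 W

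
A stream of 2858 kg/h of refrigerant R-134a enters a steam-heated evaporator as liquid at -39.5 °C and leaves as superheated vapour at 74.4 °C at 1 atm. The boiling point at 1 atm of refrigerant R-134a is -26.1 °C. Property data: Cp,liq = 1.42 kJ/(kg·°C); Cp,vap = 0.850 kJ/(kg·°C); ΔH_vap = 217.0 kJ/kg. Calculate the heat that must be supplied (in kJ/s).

Q = 255 kJ/s

liquid -39.5→-26.1 °C: 19.028 kJ/kg
vaporisation at -26.1 °C: 217 kJ/kg
vapour -26.1→74.4 °C: 85.425 kJ/kg
Δh = 19.028 + 217 + 85.425 = 321.45 kJ/kg
Q = ṁ·Δh = 2858 kg/h × 321.45 kJ/kg = 918710 kJ/h
|Q| = 255.2 kW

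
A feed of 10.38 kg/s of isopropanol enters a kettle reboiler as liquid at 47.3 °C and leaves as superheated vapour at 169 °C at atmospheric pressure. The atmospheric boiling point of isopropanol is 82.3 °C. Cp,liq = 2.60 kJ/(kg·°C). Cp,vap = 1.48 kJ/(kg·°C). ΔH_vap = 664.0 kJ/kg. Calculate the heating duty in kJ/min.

Q = 550000 kJ/min

liquid 47.3→82.3 °C: 91 kJ/kg
vaporisation at 82.3 °C: 664 kJ/kg
vapour 82.3→169 °C: 128.32 kJ/kg
Δh = 91 + 664 + 128.32 = 883.32 kJ/kg
Q = ṁ·Δh = 10.38 kg/s × 883.32 kJ/kg = 9168.8 kJ/s
|Q| = 9168.8 kW = 550130 kJ/min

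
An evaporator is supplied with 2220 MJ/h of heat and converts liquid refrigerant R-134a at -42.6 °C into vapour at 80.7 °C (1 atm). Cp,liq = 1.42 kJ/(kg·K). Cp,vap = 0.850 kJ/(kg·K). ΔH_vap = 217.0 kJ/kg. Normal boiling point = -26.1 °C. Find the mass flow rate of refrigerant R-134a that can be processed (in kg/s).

Δh = 1.42×(-26.1−-42.6) + 217.0 + 0.850×(80.7−-26.1) = 331.21 kJ/kg
Q = 2220 MJ/h = 616.67 kJ/s = 616.67 kJ/s
ṁ = Q/Δh = 616.67 / 331.21 = 1.8619 kg/s

ṁ = 1.86 kg/s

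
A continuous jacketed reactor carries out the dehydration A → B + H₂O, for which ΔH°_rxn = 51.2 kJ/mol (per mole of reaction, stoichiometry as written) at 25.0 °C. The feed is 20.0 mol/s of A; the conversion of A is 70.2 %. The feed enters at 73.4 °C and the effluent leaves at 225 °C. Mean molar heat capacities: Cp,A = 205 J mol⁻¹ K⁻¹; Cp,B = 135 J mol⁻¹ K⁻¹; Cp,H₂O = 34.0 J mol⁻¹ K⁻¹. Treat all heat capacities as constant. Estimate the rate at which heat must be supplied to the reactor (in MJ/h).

Extent of reaction ξ = 0.702 × 20.0 = 14.04 mol/s
Reaction term: ξ·ΔH°_rxn = 14.04 × 51.2 = 718.85 kJ/s
Sensible, feed 73.4→25 °C: -198.44 kJ/s
Outlet flows (mol/s): A 5.96, B 14.04, H₂O 14.04
Sensible, products 25→225 °C: 718.91 kJ/s
Q = ΔH = 1239.3 kJ/s = 1239.3 kW
Heat supplied = 4461.6 MJ/h

Q_in = 4460 MJ/h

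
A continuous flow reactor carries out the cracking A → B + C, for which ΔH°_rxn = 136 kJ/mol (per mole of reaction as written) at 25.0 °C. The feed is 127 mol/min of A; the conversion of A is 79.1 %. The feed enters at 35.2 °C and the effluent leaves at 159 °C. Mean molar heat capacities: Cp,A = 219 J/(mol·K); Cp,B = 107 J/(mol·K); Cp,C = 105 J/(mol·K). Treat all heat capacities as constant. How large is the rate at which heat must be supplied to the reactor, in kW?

Q_in = 284 kW

Extent of reaction ξ = 0.791 × 127 = 100.46 mol/min
Reaction term: ξ·ΔH°_rxn = 100.46 × 136 = 13662 kJ/min
Sensible, feed 35.2→25 °C: -283.69 kJ/min
Outlet flows (mol/min): A 26.543, B 100.46, C 100.46
Sensible, products 25→159 °C: 3632.7 kJ/min
Q = ΔH = 17011 kJ/min = 283.52 kW
Heat supplied = 283.52 kW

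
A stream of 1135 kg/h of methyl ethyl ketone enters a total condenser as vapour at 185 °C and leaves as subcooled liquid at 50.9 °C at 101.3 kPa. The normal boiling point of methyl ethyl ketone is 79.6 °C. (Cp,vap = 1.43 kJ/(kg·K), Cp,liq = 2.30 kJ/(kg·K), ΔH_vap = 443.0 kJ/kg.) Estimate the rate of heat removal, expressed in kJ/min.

Q_c = 12500 kJ/min

vapour 185→79.6 °C: -150.72 kJ/kg
condensation at 79.6 °C: -443 kJ/kg
liquid 79.6→50.9 °C: -66.01 kJ/kg
Δh = -150.72 + -443 + -66.01 = -659.73 kJ/kg
Q = ṁ·Δh = 1135 kg/h × -659.73 kJ/kg = -748800 kJ/h
|Q| = 208 kW = 12480 kJ/min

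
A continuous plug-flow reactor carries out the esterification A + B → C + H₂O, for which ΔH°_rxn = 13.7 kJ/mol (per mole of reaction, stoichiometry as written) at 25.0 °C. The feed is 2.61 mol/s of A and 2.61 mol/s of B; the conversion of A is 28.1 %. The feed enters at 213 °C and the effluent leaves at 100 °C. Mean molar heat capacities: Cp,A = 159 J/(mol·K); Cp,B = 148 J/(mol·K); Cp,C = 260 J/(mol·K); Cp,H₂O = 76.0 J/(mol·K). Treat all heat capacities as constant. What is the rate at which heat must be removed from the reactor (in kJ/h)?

Q_out = 284000 kJ/h

Extent of reaction ξ = 0.281 × 2.61 = 0.73341 mol/s
Reaction term: ξ·ΔH°_rxn = 0.73341 × 13.7 = 10.048 kJ/s
Sensible, feed 213→25 °C: -150.64 kJ/s
Outlet flows (mol/s): A 1.8766, B 1.8766, C 0.73341, H₂O 0.73341
Sensible, products 25→100 °C: 61.69 kJ/s
Q = ΔH = -78.901 kJ/s = -78.901 kW
Heat removed = 284040 kJ/h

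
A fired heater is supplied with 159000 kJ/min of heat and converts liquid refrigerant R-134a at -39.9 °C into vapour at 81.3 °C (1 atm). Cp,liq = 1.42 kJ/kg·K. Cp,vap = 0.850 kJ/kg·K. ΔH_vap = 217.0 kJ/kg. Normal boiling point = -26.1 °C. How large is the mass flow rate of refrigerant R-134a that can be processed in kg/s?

Δh = 1.42×(-26.1−-39.9) + 217.0 + 0.850×(81.3−-26.1) = 327.89 kJ/kg
Q = 159000 kJ/min = 2650 kJ/s = 2650 kJ/s
ṁ = Q/Δh = 2650 / 327.89 = 8.0821 kg/s

ṁ = 8.08 kg/s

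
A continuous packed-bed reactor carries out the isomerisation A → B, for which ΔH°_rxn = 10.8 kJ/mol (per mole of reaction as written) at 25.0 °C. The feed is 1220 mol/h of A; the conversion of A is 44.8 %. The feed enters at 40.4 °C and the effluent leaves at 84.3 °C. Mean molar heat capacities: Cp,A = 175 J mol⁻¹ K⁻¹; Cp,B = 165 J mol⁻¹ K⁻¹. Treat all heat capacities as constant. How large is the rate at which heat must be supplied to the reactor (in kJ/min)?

Extent of reaction ξ = 0.448 × 1220 = 546.56 mol/h
Reaction term: ξ·ΔH°_rxn = 546.56 × 10.8 = 5902.8 kJ/h
Sensible, feed 40.4→25 °C: -3287.9 kJ/h
Outlet flows (mol/h): A 673.44, B 546.56
Sensible, products 25→84.3 °C: 12336 kJ/h
Q = ΔH = 14951 kJ/h = 4.1532 kW
Heat supplied = 249.19 kJ/min

Q_in = 249 kJ/min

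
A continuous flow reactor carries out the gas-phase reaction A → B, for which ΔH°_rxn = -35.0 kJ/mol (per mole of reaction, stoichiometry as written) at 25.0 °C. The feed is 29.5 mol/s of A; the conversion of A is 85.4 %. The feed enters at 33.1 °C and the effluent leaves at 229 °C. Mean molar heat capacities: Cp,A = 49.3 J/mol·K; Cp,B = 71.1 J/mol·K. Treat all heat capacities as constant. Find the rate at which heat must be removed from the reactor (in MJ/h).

Q_out = 1750 MJ/h

Extent of reaction ξ = 0.854 × 29.5 = 25.193 mol/s
Reaction term: ξ·ΔH°_rxn = 25.193 × -35.0 = -881.75 kJ/s
Sensible, feed 33.1→25 °C: -11.78 kJ/s
Outlet flows (mol/s): A 4.307, B 25.193
Sensible, products 25→229 °C: 408.73 kJ/s
Q = ΔH = -484.81 kJ/s = -484.81 kW
Heat removed = 1745.3 MJ/h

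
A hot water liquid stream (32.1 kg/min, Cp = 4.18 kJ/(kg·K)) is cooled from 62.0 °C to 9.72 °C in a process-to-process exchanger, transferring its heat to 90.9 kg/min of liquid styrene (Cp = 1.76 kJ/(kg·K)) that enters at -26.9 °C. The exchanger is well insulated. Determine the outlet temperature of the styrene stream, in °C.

T_c,out = 16.9 °C

Heat released by hot stream: Q = 32.1 × 4.18 × (62.0 − 9.72) = 7014.8 kJ/min
Energy balance on cold side (adiabatic exchanger): Q = ṁ_c·Cp_c·(T_c,out − T_c,in)
T_c,out = -26.9 + 7014.8/(90.9 × 1.76) = 16.947 °C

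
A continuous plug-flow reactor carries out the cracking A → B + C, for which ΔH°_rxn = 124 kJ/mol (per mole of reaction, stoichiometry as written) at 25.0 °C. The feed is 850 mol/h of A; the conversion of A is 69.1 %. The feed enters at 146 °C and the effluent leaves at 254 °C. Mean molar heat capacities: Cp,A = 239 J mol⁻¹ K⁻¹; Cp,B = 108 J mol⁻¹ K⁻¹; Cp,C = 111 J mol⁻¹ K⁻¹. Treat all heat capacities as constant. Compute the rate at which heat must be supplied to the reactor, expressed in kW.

Q_in = 25.6 kW

Extent of reaction ξ = 0.691 × 850 = 587.35 mol/h
Reaction term: ξ·ΔH°_rxn = 587.35 × 124 = 72831 kJ/h
Sensible, feed 146→25 °C: -24581 kJ/h
Outlet flows (mol/h): A 262.65, B 587.35, C 587.35
Sensible, products 25→254 °C: 43831 kJ/h
Q = ΔH = 92082 kJ/h = 25.578 kW
Heat supplied = 25.578 kW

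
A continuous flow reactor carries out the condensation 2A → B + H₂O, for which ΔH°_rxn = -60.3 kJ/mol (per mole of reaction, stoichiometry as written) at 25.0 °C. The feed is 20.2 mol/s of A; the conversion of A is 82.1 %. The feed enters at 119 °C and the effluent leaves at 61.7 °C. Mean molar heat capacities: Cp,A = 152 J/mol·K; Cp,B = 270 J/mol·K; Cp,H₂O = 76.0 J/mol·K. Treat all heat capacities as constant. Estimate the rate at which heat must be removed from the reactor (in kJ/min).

Extent of reaction ξ = 0.821 × 20.2 / 2 = 8.2921 mol/s
Reaction term: ξ·ΔH°_rxn = 8.2921 × -60.3 = -500.01 kJ/s
Sensible, feed 119→25 °C: -288.62 kJ/s
Outlet flows (mol/s): A 3.6158, B 8.2921, H₂O 8.2921
Sensible, products 25→61.7 °C: 125.47 kJ/s
Q = ΔH = -663.17 kJ/s = -663.17 kW
Heat removed = 39790 kJ/min

Q_out = 39800 kJ/min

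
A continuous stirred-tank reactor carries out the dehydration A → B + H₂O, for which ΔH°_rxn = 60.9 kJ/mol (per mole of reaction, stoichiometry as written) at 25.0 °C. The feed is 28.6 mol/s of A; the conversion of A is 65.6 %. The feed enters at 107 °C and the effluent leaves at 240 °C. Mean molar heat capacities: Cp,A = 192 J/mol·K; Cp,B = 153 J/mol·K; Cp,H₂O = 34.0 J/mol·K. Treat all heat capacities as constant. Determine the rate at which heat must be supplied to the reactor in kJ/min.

Extent of reaction ξ = 0.656 × 28.6 = 18.762 mol/s
Reaction term: ξ·ΔH°_rxn = 18.762 × 60.9 = 1142.6 kJ/s
Sensible, feed 107→25 °C: -450.28 kJ/s
Outlet flows (mol/s): A 9.8384, B 18.762, H₂O 18.762
Sensible, products 25→240 °C: 1160.4 kJ/s
Q = ΔH = 1852.7 kJ/s = 1852.7 kW
Heat supplied = 111160 kJ/min

Q_in = 111000 kJ/min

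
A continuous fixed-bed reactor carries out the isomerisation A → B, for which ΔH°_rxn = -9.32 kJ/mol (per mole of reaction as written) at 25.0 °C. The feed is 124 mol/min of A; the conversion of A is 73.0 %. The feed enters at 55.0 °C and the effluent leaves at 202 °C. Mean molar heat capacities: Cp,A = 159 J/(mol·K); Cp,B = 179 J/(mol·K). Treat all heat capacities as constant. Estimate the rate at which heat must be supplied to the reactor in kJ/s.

Q_in = 39.6 kJ/s

Extent of reaction ξ = 0.730 × 124 = 90.52 mol/min
Reaction term: ξ·ΔH°_rxn = 90.52 × -9.32 = -843.65 kJ/min
Sensible, feed 55.0→25 °C: -591.48 kJ/min
Outlet flows (mol/min): A 33.48, B 90.52
Sensible, products 25→202 °C: 3810.2 kJ/min
Q = ΔH = 2375 kJ/min = 39.584 kW
Heat supplied = 39.584 kJ/s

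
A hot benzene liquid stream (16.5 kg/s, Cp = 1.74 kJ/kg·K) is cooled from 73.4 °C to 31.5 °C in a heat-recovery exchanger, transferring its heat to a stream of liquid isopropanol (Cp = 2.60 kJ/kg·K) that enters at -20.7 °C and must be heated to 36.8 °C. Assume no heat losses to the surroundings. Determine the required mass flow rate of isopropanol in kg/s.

ṁ_c = 8.05 kg/s

Heat released by hot stream: Q = 16.5 × 1.74 × (73.4 − 31.5) = 1202.9 kJ/s
Energy balance on cold side (adiabatic exchanger): Q = ṁ_c·Cp_c·(T_c,out − T_c,in)
ṁ_c = 1202.9 / [2.60 × (36.8 − -20.7)] = 8.0465 kg/s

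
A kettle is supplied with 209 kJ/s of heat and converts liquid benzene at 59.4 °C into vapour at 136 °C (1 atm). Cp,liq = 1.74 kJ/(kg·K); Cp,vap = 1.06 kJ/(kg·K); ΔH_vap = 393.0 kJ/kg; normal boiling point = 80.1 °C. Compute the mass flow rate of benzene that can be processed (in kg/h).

Δh = 1.74×(80.1−59.4) + 393.0 + 1.06×(136−80.1) = 488.27 kJ/kg
Q = 209 kJ/s = 209 kJ/s = 752400 kJ/h
ṁ = Q/Δh = 752400 / 488.27 = 1540.9 kg/h

ṁ = 1540 kg/h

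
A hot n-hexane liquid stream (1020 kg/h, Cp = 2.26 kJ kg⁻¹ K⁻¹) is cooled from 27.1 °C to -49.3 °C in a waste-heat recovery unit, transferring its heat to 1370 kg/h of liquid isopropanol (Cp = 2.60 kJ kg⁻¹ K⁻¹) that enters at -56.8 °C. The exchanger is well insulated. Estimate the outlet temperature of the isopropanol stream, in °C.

T_c,out = -7.36 °C

Heat released by hot stream: Q = 1020 × 2.26 × (27.1 − -49.3) = 176120 kJ/h
Energy balance on cold side (adiabatic exchanger): Q = ṁ_c·Cp_c·(T_c,out − T_c,in)
T_c,out = -56.8 + 176120/(1370 × 2.60) = -7.3566 °C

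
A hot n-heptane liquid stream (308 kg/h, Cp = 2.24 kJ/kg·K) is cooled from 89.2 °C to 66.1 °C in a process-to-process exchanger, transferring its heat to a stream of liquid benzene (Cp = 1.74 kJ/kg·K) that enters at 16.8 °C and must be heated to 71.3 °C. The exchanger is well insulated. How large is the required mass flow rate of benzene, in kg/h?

ṁ_c = 168 kg/h

Heat released by hot stream: Q = 308 × 2.24 × (89.2 − 66.1) = 15937 kJ/h
Energy balance on cold side (adiabatic exchanger): Q = ṁ_c·Cp_c·(T_c,out − T_c,in)
ṁ_c = 15937 / [1.74 × (71.3 − 16.8)] = 168.06 kg/h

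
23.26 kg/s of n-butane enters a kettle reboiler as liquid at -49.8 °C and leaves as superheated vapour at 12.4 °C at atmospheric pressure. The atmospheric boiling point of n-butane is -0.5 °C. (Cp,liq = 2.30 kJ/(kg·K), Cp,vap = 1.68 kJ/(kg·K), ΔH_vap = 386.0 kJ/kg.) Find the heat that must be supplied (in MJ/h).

Q = 43600 MJ/h

liquid -49.8→-0.5 °C: 113.39 kJ/kg
vaporisation at -0.5 °C: 386 kJ/kg
vapour -0.5→12.4 °C: 21.672 kJ/kg
Δh = 113.39 + 386 + 21.672 = 521.06 kJ/kg
Q = ṁ·Δh = 23.26 kg/s × 521.06 kJ/kg = 12120 kJ/s
|Q| = 12120 kW = 43632 MJ/h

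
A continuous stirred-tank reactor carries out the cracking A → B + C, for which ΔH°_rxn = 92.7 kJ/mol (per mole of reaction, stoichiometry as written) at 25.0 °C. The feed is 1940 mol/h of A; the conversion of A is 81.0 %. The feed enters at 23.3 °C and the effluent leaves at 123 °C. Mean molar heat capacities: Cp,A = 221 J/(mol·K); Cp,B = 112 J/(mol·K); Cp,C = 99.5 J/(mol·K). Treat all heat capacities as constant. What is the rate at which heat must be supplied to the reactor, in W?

Q_in = 51900 W

Extent of reaction ξ = 0.810 × 1940 = 1571.4 mol/h
Reaction term: ξ·ΔH°_rxn = 1571.4 × 92.7 = 145670 kJ/h
Sensible, feed 23.3→25 °C: 728.86 kJ/h
Outlet flows (mol/h): A 368.6, B 1571.4, C 1571.4
Sensible, products 25→123 °C: 40554 kJ/h
Q = ΔH = 186950 kJ/h = 51.931 kW
Heat supplied = 51931 W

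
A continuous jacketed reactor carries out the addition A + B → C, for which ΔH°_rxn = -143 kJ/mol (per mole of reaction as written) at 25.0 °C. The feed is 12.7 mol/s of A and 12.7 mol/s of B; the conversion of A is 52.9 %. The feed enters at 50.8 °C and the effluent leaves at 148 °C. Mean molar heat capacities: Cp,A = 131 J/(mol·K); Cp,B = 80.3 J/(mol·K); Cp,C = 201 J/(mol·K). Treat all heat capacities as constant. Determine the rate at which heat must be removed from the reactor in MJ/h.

Q_out = 2550 MJ/h

Extent of reaction ξ = 0.529 × 12.7 = 6.7183 mol/s
Reaction term: ξ·ΔH°_rxn = 6.7183 × -143 = -960.72 kJ/s
Sensible, feed 50.8→25 °C: -69.235 kJ/s
Outlet flows (mol/s): A 5.9817, B 5.9817, C 6.7183
Sensible, products 25→148 °C: 321.56 kJ/s
Q = ΔH = -708.39 kJ/s = -708.39 kW
Heat removed = 2550.2 MJ/h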